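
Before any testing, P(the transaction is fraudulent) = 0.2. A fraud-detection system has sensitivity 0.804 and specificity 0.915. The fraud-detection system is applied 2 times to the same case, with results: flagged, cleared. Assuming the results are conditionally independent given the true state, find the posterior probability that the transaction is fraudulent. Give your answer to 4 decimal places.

Let H be the event that the transaction is fraudulent; start with P(H) = 0.2. P('flagged'|H) = 0.804, P('flagged'|¬H) = 0.085.
Update on result 1 ('flagged'): P(H) ← 0.804·0.2000 / (0.804·0.2000 + 0.085·0.8000) = 0.16080/0.22880 = 0.7028.
Update on result 2 ('cleared'): P(H) ← 0.196·0.7028 / (0.196·0.7028 + 0.915·0.2972) = 0.13775/0.40969 = 0.3362.

Posterior P(H) ≈ 0.3362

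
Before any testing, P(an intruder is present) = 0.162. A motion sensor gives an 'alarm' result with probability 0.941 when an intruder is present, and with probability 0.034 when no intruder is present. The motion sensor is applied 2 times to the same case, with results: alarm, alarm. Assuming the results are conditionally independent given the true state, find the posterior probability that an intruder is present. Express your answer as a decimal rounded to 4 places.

Posterior P(H) ≈ 0.9933

Let H be the event that an intruder is present; start with P(H) = 0.162. P('alarm'|H) = 0.941, P('alarm'|¬H) = 0.034.
Update on result 1 ('alarm'): P(H) ← 0.941·0.1620 / (0.941·0.1620 + 0.034·0.8380) = 0.15244/0.18093 = 0.8425.
Update on result 2 ('alarm'): P(H) ← 0.941·0.8425 / (0.941·0.8425 + 0.034·0.1575) = 0.79282/0.79817 = 0.9933.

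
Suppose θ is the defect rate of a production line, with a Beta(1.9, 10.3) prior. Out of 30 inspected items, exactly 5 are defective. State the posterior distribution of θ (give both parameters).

Posterior: Beta(6.9, 35.3)

Observing 5 successes and 25 failures updates Beta(1.9, 10.3) by adding the success and failure counts to the two shape parameters: α = 1.9+5 = 6.9, β = 10.3+25 = 35.3.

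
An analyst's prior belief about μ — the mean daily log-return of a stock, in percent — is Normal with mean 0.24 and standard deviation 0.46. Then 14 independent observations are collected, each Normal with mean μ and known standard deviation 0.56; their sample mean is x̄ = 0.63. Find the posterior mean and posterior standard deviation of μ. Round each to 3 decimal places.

Prior precision 1/τ₀² = 1/0.46² = 4.72590; data precision n/σ² = 14/0.56² = 44.6429.
Posterior precision = 4.72590 + 44.6429 = 49.3688, giving posterior SD = 1/√49.3688 = 0.142.
Posterior mean = (4.72590·0.24 + 44.6429·0.63) / 49.3688 = 0.593.

Posterior mean ≈ 0.593; posterior SD ≈ 0.142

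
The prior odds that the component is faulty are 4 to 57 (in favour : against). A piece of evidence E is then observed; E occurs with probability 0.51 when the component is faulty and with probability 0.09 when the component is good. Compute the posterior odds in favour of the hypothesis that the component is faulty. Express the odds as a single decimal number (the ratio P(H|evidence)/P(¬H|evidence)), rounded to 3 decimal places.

Prior odds = 4/57 = 0.070175.
Likelihood ratio for E = 0.51/0.09 = 5.6667.
Posterior odds = prior odds × LR = 0.39766.

Posterior odds ≈ 0.398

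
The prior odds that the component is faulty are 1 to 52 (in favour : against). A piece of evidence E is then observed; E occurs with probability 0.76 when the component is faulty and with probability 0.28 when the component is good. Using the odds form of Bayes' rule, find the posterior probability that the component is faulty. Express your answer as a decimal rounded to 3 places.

Posterior probability ≈ 0.050

Prior odds = 1/52 = 0.019231. In log-odds, ln(0.019231) = -3.9512.
Add log likelihood ratio: ln(2.7143) = 0.99853.
Posterior log-odds = -2.9527, so posterior odds = exp(-2.9527) = 0.052198. Converting, P(H|E) = 0.052198/1.0522 = 0.050.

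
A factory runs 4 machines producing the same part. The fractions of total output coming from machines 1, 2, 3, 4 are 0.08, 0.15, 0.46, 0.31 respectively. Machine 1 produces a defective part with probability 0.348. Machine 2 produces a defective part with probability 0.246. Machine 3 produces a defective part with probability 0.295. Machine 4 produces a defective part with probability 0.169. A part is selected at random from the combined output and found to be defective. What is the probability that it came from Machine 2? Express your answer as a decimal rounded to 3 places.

Tabulate prior·likelihood by source: [1] prior 0.08, lik 0.348, product 0.02784; [2] prior 0.15, lik 0.246, product 0.03690; [3] prior 0.46, lik 0.295, product 0.1357; [4] prior 0.31, lik 0.169, product 0.05239.
Normalizing constant = 0.25283; the posterior for Machine 2 is its product over the sum, 0.03690/0.25283 = 0.146.

Posterior probability ≈ 0.146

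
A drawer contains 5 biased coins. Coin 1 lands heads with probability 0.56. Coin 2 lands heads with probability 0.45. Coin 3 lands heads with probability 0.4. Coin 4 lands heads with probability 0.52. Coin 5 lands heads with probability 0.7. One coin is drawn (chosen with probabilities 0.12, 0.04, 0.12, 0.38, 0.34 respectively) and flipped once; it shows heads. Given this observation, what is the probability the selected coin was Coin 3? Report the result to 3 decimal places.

P(heads|C1) = 0.56; P(heads|C2) = 0.45; P(heads|C3) = 0.4; P(heads|C4) = 0.52; P(heads|C5) = 0.7.
Prior × likelihood for each source: 0.12·0.56=0.06720, 0.04·0.45=0.01800, 0.12·0.4=0.04800, 0.38·0.52=0.1976, 0.34·0.7=0.2380. Summing gives P(heads) = 0.56880.
P(Coin 3 | heads) = 0.04800 / 0.56880 = 0.084.

Posterior probability ≈ 0.084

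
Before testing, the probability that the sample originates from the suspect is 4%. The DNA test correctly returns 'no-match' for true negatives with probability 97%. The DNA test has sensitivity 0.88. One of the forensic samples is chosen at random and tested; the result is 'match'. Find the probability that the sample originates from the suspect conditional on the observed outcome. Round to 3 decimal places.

P(H | E) ≈ 0.550

Let H be the event that the sample originates from the suspect. P(H) = 0.04, so P(¬H) = 0.96. With E the 'match' result, P(E|H) = 0.88 and P(E|¬H) = 0.03.
P(E) = 0.88·0.04 + 0.03·0.96 = 0.035200 + 0.028800 = 0.064000.
By Bayes' theorem, P(H|E) = 0.035200 / 0.064000 = 0.550.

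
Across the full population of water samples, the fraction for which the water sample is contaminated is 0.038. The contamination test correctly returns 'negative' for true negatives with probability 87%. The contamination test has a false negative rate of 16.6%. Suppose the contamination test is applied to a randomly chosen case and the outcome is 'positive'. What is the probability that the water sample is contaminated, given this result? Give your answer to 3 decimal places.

P(H | E) ≈ 0.202

Write H for 'the water sample is contaminated'. Prior odds H:¬H = 0.038/0.962 = 0.039501. For the 'positive' outcome, the likelihood ratio is 0.834/0.13 = 6.4154.
Posterior odds = 0.039501 × 6.4154 = 0.25341, so P(H|E) = 0.25341/(1+0.25341) = 0.202.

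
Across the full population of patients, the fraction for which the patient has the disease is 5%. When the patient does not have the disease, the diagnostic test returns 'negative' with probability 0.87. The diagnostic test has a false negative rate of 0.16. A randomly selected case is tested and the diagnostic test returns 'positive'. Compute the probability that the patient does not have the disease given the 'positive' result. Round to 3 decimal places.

P(¬H | E) ≈ 0.746

Write H for 'the patient has the disease'. Prior odds H:¬H = 0.05/0.95 = 0.052632. For the 'positive' outcome, the likelihood ratio is 0.84/0.13 = 6.4615.
Posterior odds = 0.052632 × 6.4615 = 0.34008, so P(H|E) = 0.34008/(1+0.34008) = 0.254. Then P(¬H|E) = 1 − 0.254 = 0.746.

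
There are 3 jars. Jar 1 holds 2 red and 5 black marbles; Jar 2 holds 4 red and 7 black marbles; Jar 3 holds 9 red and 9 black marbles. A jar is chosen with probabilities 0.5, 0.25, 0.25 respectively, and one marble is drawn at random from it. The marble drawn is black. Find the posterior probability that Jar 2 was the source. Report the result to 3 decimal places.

Posterior probability ≈ 0.248

Tabulate prior·likelihood by source: [1] prior 0.5, lik 0.7143, product 0.3571; [2] prior 0.25, lik 0.6364, product 0.1591; [3] prior 0.25, lik 0.5, product 0.1250.
Normalizing constant = 0.64123; the posterior for Jar 2 is its product over the sum, 0.1591/0.64123 = 0.248.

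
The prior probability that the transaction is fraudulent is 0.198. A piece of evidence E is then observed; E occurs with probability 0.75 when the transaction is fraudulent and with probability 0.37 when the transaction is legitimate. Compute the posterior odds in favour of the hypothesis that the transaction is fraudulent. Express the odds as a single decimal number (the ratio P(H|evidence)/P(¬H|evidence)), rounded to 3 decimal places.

Prior odds = 0.198/(1−0.198) = 0.24688. In log-odds, ln(0.24688) = -1.3988.
Add log likelihood ratio: ln(2.0270) = 0.70657.
Posterior log-odds = -0.69227, so posterior odds = exp(-0.69227) = 0.50044.

Posterior odds ≈ 0.500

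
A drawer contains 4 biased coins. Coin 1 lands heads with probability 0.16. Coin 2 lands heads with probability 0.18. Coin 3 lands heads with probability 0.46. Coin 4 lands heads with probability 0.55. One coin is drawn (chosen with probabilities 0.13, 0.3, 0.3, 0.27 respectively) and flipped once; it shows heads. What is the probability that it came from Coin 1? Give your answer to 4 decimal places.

P(heads|C1) = 0.16; P(heads|C2) = 0.18; P(heads|C3) = 0.46; P(heads|C4) = 0.55.
Prior × likelihood for each source: 0.13·0.16=0.02080, 0.3·0.18=0.05400, 0.3·0.46=0.1380, 0.27·0.55=0.1485. Summing gives P(heads) = 0.36130.
P(Coin 1 | heads) = 0.02080 / 0.36130 = 0.0576.

Posterior probability ≈ 0.0576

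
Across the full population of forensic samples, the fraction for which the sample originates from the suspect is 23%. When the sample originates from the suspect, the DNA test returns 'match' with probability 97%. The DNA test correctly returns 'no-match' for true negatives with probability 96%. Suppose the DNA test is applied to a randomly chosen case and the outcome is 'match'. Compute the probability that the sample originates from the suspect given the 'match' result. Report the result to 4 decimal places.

Let H be the event that the sample originates from the suspect. P(H) = 0.23, so P(¬H) = 0.77. With E the 'match' result, P(E|H) = 0.97 and P(E|¬H) = 0.04.
P(E) = 0.97·0.23 + 0.04·0.77 = 0.22310 + 0.030800 = 0.25390.
By Bayes' theorem, P(H|E) = 0.22310 / 0.25390 = 0.8787.

P(H | E) ≈ 0.8787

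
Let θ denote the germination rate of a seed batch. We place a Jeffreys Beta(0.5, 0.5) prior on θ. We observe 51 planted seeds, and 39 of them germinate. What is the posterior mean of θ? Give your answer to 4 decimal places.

Observing 39 successes and 12 failures updates Beta(0.5, 0.5) by adding the success and failure counts to the two shape parameters: α = 0.5+39 = 39.5, β = 0.5+12 = 12.5.
Posterior mean = α/(α+β) = 39.5/52 = 0.7596.

Posterior mean ≈ 0.7596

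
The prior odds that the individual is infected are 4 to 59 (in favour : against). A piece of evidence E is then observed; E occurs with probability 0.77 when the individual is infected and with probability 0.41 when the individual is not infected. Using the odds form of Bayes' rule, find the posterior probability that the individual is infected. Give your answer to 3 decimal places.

Posterior probability ≈ 0.113

Prior odds = 4/59 = 0.067797. In log-odds, ln(0.067797) = -2.6912.
Add log likelihood ratio: ln(1.8780) = 0.63023.
Posterior log-odds = -2.0610, so posterior odds = exp(-2.0610) = 0.12733. Converting, P(H|E) = 0.12733/1.1273 = 0.113.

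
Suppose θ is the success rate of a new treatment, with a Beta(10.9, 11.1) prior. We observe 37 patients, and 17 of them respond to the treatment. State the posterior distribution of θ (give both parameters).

Posterior: Beta(27.9, 31.1)

The binomial likelihood is conjugate to the Beta prior: with 17 successes and 20 failures, the posterior is Beta(10.9+17, 11.1+20) = Beta(27.9, 31.1).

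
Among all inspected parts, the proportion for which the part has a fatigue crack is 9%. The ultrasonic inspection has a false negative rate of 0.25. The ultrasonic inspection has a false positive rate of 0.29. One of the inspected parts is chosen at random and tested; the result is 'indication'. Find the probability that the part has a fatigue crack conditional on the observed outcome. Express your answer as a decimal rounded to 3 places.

Write H for 'the part has a fatigue crack'. Prior odds H:¬H = 0.09/0.91 = 0.098901. For the 'indication' outcome, the likelihood ratio is 0.75/0.29 = 2.5862.
Posterior odds = 0.098901 × 2.5862 = 0.25578, so P(H|E) = 0.25578/(1+0.25578) = 0.204.

P(H | E) ≈ 0.204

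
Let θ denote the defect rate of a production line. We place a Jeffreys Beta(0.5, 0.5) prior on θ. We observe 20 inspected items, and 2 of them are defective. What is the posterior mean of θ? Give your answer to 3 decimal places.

Observing 2 successes and 18 failures updates Beta(0.5, 0.5) by adding the success and failure counts to the two shape parameters: α = 0.5+2 = 2.5, β = 0.5+18 = 18.5.
E[θ | data] = 2.5/(2.5+18.5) = 0.119.

Posterior mean ≈ 0.119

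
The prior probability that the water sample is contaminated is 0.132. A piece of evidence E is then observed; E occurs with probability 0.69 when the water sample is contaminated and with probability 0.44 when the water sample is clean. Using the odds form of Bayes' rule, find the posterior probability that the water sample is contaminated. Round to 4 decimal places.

Prior odds = 0.132/(1−0.132) = 0.15207.
Likelihood ratio for E = 0.69/0.44 = 1.5682.
Posterior odds = prior odds × LR = 0.23848.
Posterior probability = odds/(1+odds) = 0.23848/1.2385 = 0.1926.

Posterior probability ≈ 0.1926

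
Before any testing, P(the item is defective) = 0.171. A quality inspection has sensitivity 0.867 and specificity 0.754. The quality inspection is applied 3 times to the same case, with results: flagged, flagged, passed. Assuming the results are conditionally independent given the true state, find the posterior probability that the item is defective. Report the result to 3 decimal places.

With H the event that the item is defective, the joint likelihood of the observed sequence is P(data|H) = 0.867·0.867·0.133 = 0.099975 and P(data|¬H) = 0.246·0.246·0.754 = 0.045629.
Bayes: P(H|data) = 0.171·0.099975 / (0.171·0.099975 + 0.829·0.045629) = 0.017096/0.054922 = 0.3113.

Posterior P(H) ≈ 0.311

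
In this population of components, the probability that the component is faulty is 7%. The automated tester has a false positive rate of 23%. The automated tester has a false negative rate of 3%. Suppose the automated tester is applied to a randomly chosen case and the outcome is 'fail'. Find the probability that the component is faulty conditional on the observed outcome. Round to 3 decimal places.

P(H | E) ≈ 0.241

Let H be the event that the component is faulty. P(H) = 0.07, so P(¬H) = 0.93. With E the 'fail' result, P(E|H) = 0.97 and P(E|¬H) = 0.23.
P(E) = 0.97·0.07 + 0.23·0.93 = 0.067900 + 0.21390 = 0.28180.
By Bayes' theorem, P(H|E) = 0.067900 / 0.28180 = 0.241.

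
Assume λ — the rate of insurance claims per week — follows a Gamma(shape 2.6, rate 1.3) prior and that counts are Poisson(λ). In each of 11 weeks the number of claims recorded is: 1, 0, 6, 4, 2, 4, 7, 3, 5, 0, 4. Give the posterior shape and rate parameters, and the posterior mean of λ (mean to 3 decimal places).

Posterior: Gamma(shape=38.6, rate=12.3); mean ≈ 3.138

The Poisson likelihood adds the total count to the shape and the number of exposure periods to the rate. Here ∑xᵢ = 36 and n = 11, so shape 2.6→38.6 and rate 1.3→12.3.
Posterior mean = shape/rate = 38.6/12.3 = 3.138.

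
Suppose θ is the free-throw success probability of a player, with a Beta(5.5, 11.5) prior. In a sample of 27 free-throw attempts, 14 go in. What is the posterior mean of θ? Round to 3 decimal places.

Posterior mean ≈ 0.443

The binomial likelihood is conjugate to the Beta prior: with 14 successes and 13 failures, the posterior is Beta(5.5+14, 11.5+13) = Beta(19.5, 24.5).
Posterior mean = α/(α+β) = 19.5/44 = 0.443.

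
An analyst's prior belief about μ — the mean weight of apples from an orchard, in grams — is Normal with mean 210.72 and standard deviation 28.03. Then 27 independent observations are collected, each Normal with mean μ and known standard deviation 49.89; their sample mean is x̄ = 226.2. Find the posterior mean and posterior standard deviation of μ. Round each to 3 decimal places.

Prior precision 1/τ₀² = 1/28.03² = 0.00127278; data precision n/σ² = 27/49.89² = 0.0108477.
Posterior precision = 0.00127278 + 0.0108477 = 0.0121205, giving posterior SD = 1/√0.0121205 = 9.083.
Posterior mean = (0.00127278·210.72 + 0.0108477·226.2) / 0.0121205 = 224.574.

Posterior mean ≈ 224.574; posterior SD ≈ 9.083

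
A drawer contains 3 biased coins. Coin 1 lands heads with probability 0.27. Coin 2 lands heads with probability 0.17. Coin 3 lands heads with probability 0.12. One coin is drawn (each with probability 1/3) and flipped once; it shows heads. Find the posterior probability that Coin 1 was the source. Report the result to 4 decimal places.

Posterior probability ≈ 0.4821

P(heads|C1) = 0.27; P(heads|C2) = 0.17; P(heads|C3) = 0.12.
Prior × likelihood for each source: 0.333333·0.27=0.09000, 0.333333·0.17=0.05667, 0.333333·0.12=0.04000. Summing gives P(heads) = 0.18667.
P(Coin 1 | heads) = 0.09000 / 0.18667 = 0.4821.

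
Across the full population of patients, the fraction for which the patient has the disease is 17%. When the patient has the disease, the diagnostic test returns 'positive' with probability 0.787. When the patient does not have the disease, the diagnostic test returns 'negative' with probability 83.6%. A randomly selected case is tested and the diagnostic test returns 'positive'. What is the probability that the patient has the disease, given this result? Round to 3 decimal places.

P(H | E) ≈ 0.496

Let H be the event that the patient has the disease. P(H) = 0.17, so P(¬H) = 0.83. With E the 'positive' result, P(E|H) = 0.787 and P(E|¬H) = 0.164.
P(E) = 0.787·0.17 + 0.164·0.83 = 0.13379 + 0.13612 = 0.26991.
By Bayes' theorem, P(H|E) = 0.13379 / 0.26991 = 0.496.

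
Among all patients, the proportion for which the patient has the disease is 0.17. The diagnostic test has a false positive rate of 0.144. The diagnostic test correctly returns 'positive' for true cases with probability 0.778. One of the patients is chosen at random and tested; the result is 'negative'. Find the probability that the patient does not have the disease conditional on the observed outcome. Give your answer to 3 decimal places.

Let H be the event that the patient has the disease. P(H) = 0.17, so P(¬H) = 0.83. With E the 'negative' result, P(E|H) = 0.222 and P(E|¬H) = 0.856.
P(E) = 0.222·0.17 + 0.856·0.83 = 0.037740 + 0.71048 = 0.74822.
By Bayes' theorem, P(H|E) = 0.037740 / 0.74822 = 0.050. Hence P(¬H|E) = 1 − 0.050 = 0.950.

P(¬H | E) ≈ 0.950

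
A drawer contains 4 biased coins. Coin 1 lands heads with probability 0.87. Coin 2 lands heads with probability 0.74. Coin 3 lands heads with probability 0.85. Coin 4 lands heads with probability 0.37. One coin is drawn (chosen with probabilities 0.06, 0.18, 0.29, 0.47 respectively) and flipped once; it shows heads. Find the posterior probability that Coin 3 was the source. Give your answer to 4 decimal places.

Posterior probability ≈ 0.4069

P(heads|C1) = 0.87; P(heads|C2) = 0.74; P(heads|C3) = 0.85; P(heads|C4) = 0.37.
Prior × likelihood for each source: 0.06·0.87=0.05220, 0.18·0.74=0.1332, 0.29·0.85=0.2465, 0.47·0.37=0.1739. Summing gives P(heads) = 0.60580.
P(Coin 3 | heads) = 0.2465 / 0.60580 = 0.4069.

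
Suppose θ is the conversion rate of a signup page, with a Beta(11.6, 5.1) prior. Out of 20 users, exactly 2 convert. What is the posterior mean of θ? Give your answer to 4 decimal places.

Posterior mean ≈ 0.3706

The binomial likelihood is conjugate to the Beta prior: with 2 successes and 18 failures, the posterior is Beta(11.6+2, 5.1+18) = Beta(13.6, 23.1).
Posterior mean = α/(α+β) = 13.6/36.7 = 0.3706.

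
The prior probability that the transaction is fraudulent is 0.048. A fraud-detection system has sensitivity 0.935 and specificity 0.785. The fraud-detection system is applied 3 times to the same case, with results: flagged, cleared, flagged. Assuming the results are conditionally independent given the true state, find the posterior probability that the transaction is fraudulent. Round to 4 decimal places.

Let H be the event that the transaction is fraudulent; start with P(H) = 0.048. P('flagged'|H) = 0.935, P('flagged'|¬H) = 0.215.
Update on result 1 ('flagged'): P(H) ← 0.935·0.0480 / (0.935·0.0480 + 0.215·0.9520) = 0.044880/0.24956 = 0.1798.
Update on result 2 ('cleared'): P(H) ← 0.065·0.1798 / (0.065·0.1798 + 0.785·0.8202) = 0.011689/0.65552 = 0.0178.
Update on result 3 ('flagged'): P(H) ← 0.935·0.0178 / (0.935·0.0178 + 0.215·0.9822) = 0.016673/0.22784 = 0.0732.

Posterior P(H) ≈ 0.0732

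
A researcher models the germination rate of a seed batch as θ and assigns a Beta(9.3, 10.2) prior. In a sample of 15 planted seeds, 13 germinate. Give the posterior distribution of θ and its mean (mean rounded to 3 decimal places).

The binomial likelihood is conjugate to the Beta prior: with 13 successes and 2 failures, the posterior is Beta(9.3+13, 10.2+2) = Beta(22.3, 12.2).
E[θ | data] = 22.3/(22.3+12.2) = 0.646.

Posterior: Beta(22.3, 12.2); mean ≈ 0.646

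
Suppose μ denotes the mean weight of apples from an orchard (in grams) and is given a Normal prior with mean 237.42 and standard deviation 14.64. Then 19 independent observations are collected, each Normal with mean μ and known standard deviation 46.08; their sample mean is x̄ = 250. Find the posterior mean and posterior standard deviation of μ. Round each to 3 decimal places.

Prior precision 1/τ₀² = 1/14.64² = 0.00466571; data precision n/σ² = 19/46.08² = 0.00894806.
Posterior precision = 0.00466571 + 0.00894806 = 0.0136138, giving posterior SD = 1/√0.0136138 = 8.571.
Posterior mean = (0.00466571·237.42 + 0.00894806·250) / 0.0136138 = 245.689.

Posterior mean ≈ 245.689; posterior SD ≈ 8.571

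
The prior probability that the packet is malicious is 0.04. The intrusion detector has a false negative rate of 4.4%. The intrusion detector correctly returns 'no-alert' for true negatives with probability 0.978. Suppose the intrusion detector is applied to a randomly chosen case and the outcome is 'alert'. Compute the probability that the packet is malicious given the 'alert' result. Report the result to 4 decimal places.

P(H | E) ≈ 0.6442

Write H for 'the packet is malicious'. Prior odds H:¬H = 0.04/0.96 = 0.041667. For the 'alert' outcome, the likelihood ratio is 0.956/0.022 = 43.455.
Posterior odds = 0.041667 × 43.455 = 1.8106, so P(H|E) = 1.8106/(1+1.8106) = 0.6442.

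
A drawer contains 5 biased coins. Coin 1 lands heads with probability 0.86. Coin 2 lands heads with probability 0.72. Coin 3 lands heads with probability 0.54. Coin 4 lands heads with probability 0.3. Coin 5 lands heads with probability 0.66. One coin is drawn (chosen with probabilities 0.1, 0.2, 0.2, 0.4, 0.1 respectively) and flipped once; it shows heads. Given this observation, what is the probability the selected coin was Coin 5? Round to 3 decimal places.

Posterior probability ≈ 0.126

Tabulate prior·likelihood by source: [1] prior 0.1, lik 0.86, product 0.08600; [2] prior 0.2, lik 0.72, product 0.1440; [3] prior 0.2, lik 0.54, product 0.1080; [4] prior 0.4, lik 0.3, product 0.1200; [5] prior 0.1, lik 0.66, product 0.06600.
Normalizing constant = 0.52400; the posterior for Coin 5 is its product over the sum, 0.06600/0.52400 = 0.126.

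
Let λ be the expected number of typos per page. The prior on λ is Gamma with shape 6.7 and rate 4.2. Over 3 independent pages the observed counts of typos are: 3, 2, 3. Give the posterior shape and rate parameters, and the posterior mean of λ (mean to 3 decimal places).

Posterior: Gamma(shape=14.7, rate=7.2); mean ≈ 2.042

Total count ∑xᵢ = 8 over n = 3 pages.
Gamma is conjugate to the Poisson likelihood: posterior is Gamma(shape = 6.7+8 = 14.7, rate = 4.2+3 = 7.2).
E[λ | data] = 14.7/7.2 = 2.042.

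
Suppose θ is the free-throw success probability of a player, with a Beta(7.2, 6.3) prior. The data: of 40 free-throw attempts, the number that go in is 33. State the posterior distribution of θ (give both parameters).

Observing 33 successes and 7 failures updates Beta(7.2, 6.3) by adding the success and failure counts to the two shape parameters: α = 7.2+33 = 40.2, β = 6.3+7 = 13.3.

Posterior: Beta(40.2, 13.3)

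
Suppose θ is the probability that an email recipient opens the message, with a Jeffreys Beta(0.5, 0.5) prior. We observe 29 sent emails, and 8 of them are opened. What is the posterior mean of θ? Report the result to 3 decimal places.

The binomial likelihood is conjugate to the Beta prior: with 8 successes and 21 failures, the posterior is Beta(0.5+8, 0.5+21) = Beta(8.5, 21.5).
Posterior mean = α/(α+β) = 8.5/30 = 0.283.

Posterior mean ≈ 0.283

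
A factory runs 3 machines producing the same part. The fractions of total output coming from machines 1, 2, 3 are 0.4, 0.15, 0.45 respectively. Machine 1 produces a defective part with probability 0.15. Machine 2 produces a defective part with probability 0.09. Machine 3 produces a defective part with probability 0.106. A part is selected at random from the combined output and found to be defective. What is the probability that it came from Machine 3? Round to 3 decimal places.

P(defective|M1) = 0.15; P(defective|M2) = 0.09; P(defective|M3) = 0.106.
Prior × likelihood for each source: 0.4·0.15=0.06000, 0.15·0.09=0.01350, 0.45·0.106=0.04770. Summing gives P(defective) = 0.12120.
P(Machine 3 | defective) = 0.04770 / 0.12120 = 0.394.

Posterior probability ≈ 0.394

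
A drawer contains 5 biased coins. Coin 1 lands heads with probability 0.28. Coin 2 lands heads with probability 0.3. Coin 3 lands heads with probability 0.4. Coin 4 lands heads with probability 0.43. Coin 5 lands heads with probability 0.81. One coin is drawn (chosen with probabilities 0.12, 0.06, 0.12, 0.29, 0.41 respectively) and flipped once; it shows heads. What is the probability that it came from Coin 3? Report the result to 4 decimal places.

Posterior probability ≈ 0.0863

Tabulate prior·likelihood by source: [1] prior 0.12, lik 0.28, product 0.03360; [2] prior 0.06, lik 0.3, product 0.01800; [3] prior 0.12, lik 0.4, product 0.04800; [4] prior 0.29, lik 0.43, product 0.1247; [5] prior 0.41, lik 0.81, product 0.3321.
Normalizing constant = 0.55640; the posterior for Coin 3 is its product over the sum, 0.04800/0.55640 = 0.0863.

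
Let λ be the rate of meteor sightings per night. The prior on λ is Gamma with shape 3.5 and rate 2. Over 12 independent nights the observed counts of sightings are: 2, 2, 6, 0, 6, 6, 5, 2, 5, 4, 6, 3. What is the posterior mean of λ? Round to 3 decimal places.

Posterior mean ≈ 3.607

Total count ∑xᵢ = 47 over n = 12 nights.
Gamma is conjugate to the Poisson likelihood: posterior is Gamma(shape = 3.5+47 = 50.5, rate = 2+12 = 14).
E[λ | data] = 50.5/14 = 3.607.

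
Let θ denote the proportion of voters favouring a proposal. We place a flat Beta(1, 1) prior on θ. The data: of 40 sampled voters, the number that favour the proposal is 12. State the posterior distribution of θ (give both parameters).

Posterior: Beta(13, 29)

The binomial likelihood is conjugate to the Beta prior: with 12 successes and 28 failures, the posterior is Beta(1+12, 1+28) = Beta(13, 29).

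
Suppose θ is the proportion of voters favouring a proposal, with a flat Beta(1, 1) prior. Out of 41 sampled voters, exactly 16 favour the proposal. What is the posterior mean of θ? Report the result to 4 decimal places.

Posterior mean ≈ 0.3953

Observing 16 successes and 25 failures updates Beta(1, 1) by adding the success and failure counts to the two shape parameters: α = 1+16 = 17, β = 1+25 = 26.
Posterior mean = α/(α+β) = 17/43 = 0.3953.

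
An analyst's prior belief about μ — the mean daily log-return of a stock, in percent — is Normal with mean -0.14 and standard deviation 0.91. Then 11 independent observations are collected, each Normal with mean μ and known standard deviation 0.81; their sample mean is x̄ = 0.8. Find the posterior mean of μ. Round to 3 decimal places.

Prior precision 1/τ₀² = 1/0.91² = 1.20758; data precision n/σ² = 11/0.81² = 16.7657.
Posterior precision = 1.20758 + 16.7657 = 17.9733.
Posterior mean = (1.20758·-0.14 + 16.7657·0.8) / 17.9733 = 0.737.

Posterior mean ≈ 0.737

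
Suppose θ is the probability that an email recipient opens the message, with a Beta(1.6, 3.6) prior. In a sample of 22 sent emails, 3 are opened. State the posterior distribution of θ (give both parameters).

Posterior: Beta(4.6, 22.6)

The binomial likelihood is conjugate to the Beta prior: with 3 successes and 19 failures, the posterior is Beta(1.6+3, 3.6+19) = Beta(4.6, 22.6).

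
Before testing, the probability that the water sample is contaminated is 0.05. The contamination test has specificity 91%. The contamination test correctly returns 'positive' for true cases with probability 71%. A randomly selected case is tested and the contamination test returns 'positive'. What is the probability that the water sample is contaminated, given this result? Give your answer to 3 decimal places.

Write H for 'the water sample is contaminated'. Prior odds H:¬H = 0.05/0.95 = 0.052632. For the 'positive' outcome, the likelihood ratio is 0.71/0.09 = 7.8889.
Posterior odds = 0.052632 × 7.8889 = 0.41520, so P(H|E) = 0.41520/(1+0.41520) = 0.293.

P(H | E) ≈ 0.293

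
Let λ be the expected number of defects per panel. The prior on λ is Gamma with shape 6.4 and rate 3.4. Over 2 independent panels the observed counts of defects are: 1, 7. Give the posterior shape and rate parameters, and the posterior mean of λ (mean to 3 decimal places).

Total count ∑xᵢ = 8 over n = 2 panels.
Gamma is conjugate to the Poisson likelihood: posterior is Gamma(shape = 6.4+8 = 14.4, rate = 3.4+2 = 5.4).
Posterior mean = shape/rate = 14.4/5.4 = 2.667.

Posterior: Gamma(shape=14.4, rate=5.4); mean ≈ 2.667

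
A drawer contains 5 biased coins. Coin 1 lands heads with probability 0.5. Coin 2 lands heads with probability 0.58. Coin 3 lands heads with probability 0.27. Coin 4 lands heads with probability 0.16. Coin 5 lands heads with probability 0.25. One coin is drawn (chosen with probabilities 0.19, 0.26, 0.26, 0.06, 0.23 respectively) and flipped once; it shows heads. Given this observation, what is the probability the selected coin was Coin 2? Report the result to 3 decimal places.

Posterior probability ≈ 0.394

P(heads|C1) = 0.5; P(heads|C2) = 0.58; P(heads|C3) = 0.27; P(heads|C4) = 0.16; P(heads|C5) = 0.25.
Prior × likelihood for each source: 0.19·0.5=0.09500, 0.26·0.58=0.1508, 0.26·0.27=0.07020, 0.06·0.16=0.009600, 0.23·0.25=0.05750. Summing gives P(heads) = 0.38310.
P(Coin 2 | heads) = 0.1508 / 0.38310 = 0.394.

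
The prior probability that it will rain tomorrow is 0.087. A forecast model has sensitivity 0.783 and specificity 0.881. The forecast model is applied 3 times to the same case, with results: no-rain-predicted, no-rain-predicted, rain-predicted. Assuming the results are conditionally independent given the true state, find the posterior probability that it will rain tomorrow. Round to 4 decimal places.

With H the event that it will rain tomorrow, the joint likelihood of the observed sequence is P(data|H) = 0.217·0.217·0.783 = 0.036871 and P(data|¬H) = 0.881·0.881·0.119 = 0.092363.
Bayes: P(H|data) = 0.087·0.036871 / (0.087·0.036871 + 0.913·0.092363) = 0.0032077/0.087535 = 0.0366.

Posterior P(H) ≈ 0.0366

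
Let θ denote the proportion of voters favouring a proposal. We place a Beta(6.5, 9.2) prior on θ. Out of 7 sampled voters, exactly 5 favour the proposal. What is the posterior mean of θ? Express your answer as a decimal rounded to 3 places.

Observing 5 successes and 2 failures updates Beta(6.5, 9.2) by adding the success and failure counts to the two shape parameters: α = 6.5+5 = 11.5, β = 9.2+2 = 11.2.
E[θ | data] = 11.5/(11.5+11.2) = 0.507.

Posterior mean ≈ 0.507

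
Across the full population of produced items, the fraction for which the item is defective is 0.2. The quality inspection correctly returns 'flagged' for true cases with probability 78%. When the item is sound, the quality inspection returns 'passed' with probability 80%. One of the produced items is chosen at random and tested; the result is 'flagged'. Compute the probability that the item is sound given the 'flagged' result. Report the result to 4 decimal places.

Let H be the event that the item is defective. P(H) = 0.2, so P(¬H) = 0.8. With E the 'flagged' result, P(E|H) = 0.78 and P(E|¬H) = 0.2.
P(E) = 0.78·0.2 + 0.2·0.8 = 0.15600 + 0.16000 = 0.31600.
By Bayes' theorem, P(H|E) = 0.15600 / 0.31600 = 0.4937. Hence P(¬H|E) = 1 − 0.4937 = 0.5063.

P(¬H | E) ≈ 0.5063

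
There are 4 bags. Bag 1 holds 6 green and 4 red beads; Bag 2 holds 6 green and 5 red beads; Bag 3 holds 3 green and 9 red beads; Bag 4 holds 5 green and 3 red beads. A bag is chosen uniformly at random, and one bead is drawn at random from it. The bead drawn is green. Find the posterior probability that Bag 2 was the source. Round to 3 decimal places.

Tabulate prior·likelihood by source: [1] prior 0.25, lik 0.6, product 0.1500; [2] prior 0.25, lik 0.5455, product 0.1364; [3] prior 0.25, lik 0.25, product 0.06250; [4] prior 0.25, lik 0.625, product 0.1562.
Normalizing constant = 0.50511; the posterior for Bag 2 is its product over the sum, 0.1364/0.50511 = 0.270.

Posterior probability ≈ 0.270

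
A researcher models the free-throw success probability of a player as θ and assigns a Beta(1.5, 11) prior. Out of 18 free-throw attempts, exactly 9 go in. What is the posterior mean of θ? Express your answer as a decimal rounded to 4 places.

Observing 9 successes and 9 failures updates Beta(1.5, 11) by adding the success and failure counts to the two shape parameters: α = 1.5+9 = 10.5, β = 11+9 = 20.
E[θ | data] = 10.5/(10.5+20) = 0.3443.

Posterior mean ≈ 0.3443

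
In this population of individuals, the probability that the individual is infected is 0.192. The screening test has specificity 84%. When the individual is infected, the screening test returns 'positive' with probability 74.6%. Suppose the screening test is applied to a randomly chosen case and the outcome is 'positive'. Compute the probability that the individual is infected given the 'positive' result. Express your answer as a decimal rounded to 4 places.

P(H | E) ≈ 0.5256

Write H for 'the individual is infected'. Prior odds H:¬H = 0.192/0.808 = 0.23762. For the 'positive' outcome, the likelihood ratio is 0.746/0.16 = 4.6625.
Posterior odds = 0.23762 × 4.6625 = 1.1079, so P(H|E) = 1.1079/(1+1.1079) = 0.5256.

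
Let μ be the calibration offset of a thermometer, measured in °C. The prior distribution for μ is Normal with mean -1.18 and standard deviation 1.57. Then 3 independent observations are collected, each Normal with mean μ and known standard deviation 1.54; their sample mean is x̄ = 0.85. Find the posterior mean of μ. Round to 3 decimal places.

Posterior mean ≈ 0.357

Prior precision 1/τ₀² = 1/1.57² = 0.405696; data precision n/σ² = 3/1.54² = 1.26497.
Posterior precision = 0.405696 + 1.26497 = 1.67066.
Posterior mean = (0.405696·-1.18 + 1.26497·0.85) / 1.67066 = 0.357.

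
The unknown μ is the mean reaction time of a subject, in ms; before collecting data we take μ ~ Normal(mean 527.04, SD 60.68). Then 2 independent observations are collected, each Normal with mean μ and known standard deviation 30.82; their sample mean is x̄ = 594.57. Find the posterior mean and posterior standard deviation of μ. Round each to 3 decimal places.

Posterior mean ≈ 586.855; posterior SD ≈ 20.510

With known σ, the Normal prior is conjugate. Weight on the data is w = (n/σ²)/(n/σ² + 1/τ₀²) = 0.00210555/(0.00210555+0.00027159) = 0.88575.
Posterior mean = w·x̄ + (1−w)·μ₀ = 0.88575·594.57 + 0.11425·527.04 = 586.855. Posterior variance = 1/(0.00210555+0.00027159) = 420.675, so SD = 20.510.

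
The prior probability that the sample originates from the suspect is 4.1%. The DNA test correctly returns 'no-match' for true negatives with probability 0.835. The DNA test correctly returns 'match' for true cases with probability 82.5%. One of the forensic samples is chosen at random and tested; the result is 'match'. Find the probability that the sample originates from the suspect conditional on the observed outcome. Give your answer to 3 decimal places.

P(H | E) ≈ 0.176

Let H be the event that the sample originates from the suspect. P(H) = 0.041, so P(¬H) = 0.959. With E the 'match' result, P(E|H) = 0.825 and P(E|¬H) = 0.165.
P(E) = 0.825·0.041 + 0.165·0.959 = 0.033825 + 0.15824 = 0.19206.
By Bayes' theorem, P(H|E) = 0.033825 / 0.19206 = 0.176.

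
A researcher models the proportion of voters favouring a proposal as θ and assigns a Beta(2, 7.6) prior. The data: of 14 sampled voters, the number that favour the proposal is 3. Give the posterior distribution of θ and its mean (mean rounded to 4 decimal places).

Posterior: Beta(5, 18.6); mean ≈ 0.2119

Observing 3 successes and 11 failures updates Beta(2, 7.6) by adding the success and failure counts to the two shape parameters: α = 2+3 = 5, β = 7.6+11 = 18.6.
E[θ | data] = 5/(5+18.6) = 0.2119.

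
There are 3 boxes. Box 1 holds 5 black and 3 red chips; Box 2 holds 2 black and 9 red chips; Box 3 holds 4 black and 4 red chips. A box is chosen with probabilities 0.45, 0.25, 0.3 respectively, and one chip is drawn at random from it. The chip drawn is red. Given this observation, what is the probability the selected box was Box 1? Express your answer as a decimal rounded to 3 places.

Tabulate prior·likelihood by source: [1] prior 0.45, lik 0.375, product 0.1688; [2] prior 0.25, lik 0.8182, product 0.2045; [3] prior 0.3, lik 0.5, product 0.1500.
Normalizing constant = 0.52330; the posterior for Box 1 is its product over the sum, 0.1688/0.52330 = 0.322.

Posterior probability ≈ 0.322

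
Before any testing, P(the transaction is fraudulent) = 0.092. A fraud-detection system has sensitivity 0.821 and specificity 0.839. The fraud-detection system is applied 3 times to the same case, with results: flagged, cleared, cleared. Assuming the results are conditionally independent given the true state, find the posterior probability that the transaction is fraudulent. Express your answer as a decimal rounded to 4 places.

Posterior P(H) ≈ 0.0230

With H the event that the transaction is fraudulent, the joint likelihood of the observed sequence is P(data|H) = 0.821·0.179·0.179 = 0.026306 and P(data|¬H) = 0.161·0.839·0.839 = 0.11333.
Bayes: P(H|data) = 0.092·0.026306 / (0.092·0.026306 + 0.908·0.11333) = 0.0024201/0.10532 = 0.0230.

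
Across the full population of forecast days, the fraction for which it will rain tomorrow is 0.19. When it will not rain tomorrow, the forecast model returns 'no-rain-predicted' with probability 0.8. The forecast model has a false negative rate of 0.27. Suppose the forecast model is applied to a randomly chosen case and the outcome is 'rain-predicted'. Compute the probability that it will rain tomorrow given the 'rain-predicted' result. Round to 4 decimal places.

P(H | E) ≈ 0.4613

Let H be the event that it will rain tomorrow. P(H) = 0.19, so P(¬H) = 0.81. With E the 'rain-predicted' result, P(E|H) = 0.73 and P(E|¬H) = 0.2.
P(E) = 0.73·0.19 + 0.2·0.81 = 0.13870 + 0.16200 = 0.30070.
By Bayes' theorem, P(H|E) = 0.13870 / 0.30070 = 0.4613.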